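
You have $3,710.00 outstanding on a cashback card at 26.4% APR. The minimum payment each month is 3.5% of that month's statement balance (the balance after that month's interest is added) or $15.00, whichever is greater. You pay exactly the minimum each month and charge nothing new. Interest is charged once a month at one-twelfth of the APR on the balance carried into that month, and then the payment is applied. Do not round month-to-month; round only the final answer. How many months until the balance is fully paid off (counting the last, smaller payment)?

Monthly rate r = 26.4%/12 = 2.2% = 0.022.
While 3.5% of the post-interest balance exceeds $15.00, each month B ← (B·(1+r))·(1 − 0.035), i.e. B shrinks by the factor (1+r)·0.965 = 0.98623.
This holds for months 1–158. Entering month 159 the balance is $414.89; 3.5% of the post-interest balance is now below $15.00, so the flat $15.00 minimum applies from here.
From month 159 a fixed $15.00 at rate r clears $414.89 in 44 more payments. Total: 158 + 44 = 202 months.

202 months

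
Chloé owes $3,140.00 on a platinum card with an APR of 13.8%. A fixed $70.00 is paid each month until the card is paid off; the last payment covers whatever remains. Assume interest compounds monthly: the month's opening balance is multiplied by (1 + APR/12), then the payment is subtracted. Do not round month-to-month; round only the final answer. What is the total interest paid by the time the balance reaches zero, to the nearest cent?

Monthly rate r = 13.8%/12 = 1.15% = 0.0115.
Payoff takes n = ⌈−ln(1 − rB₀/P)/ln(1+r)⌉ = ⌈63.438⌉ = 64 payments; the last is $30.77.
Total paid = 63·$70.00 + $30.77 = $4,440.77.
Total interest = total paid − principal = $4,440.77 − $3,140.00 = $1,300.77.

$1,300.77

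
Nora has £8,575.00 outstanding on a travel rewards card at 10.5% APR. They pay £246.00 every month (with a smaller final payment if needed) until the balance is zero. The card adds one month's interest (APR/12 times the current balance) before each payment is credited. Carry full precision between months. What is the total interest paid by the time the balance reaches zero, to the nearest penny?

£1,699.29

Monthly rate r = 10.5%/12 = 0.875% = 0.00875.
Payoff takes n = ⌈−ln(1 − rB₀/P)/ln(1+r)⌉ = ⌈41.765⌉ = 42 payments; the last is £188.29.
Total paid = 41·£246.00 + £188.29 = £10,274.29.
Total interest = total paid − principal = £10,274.29 − £8,575.00 = £1,699.29.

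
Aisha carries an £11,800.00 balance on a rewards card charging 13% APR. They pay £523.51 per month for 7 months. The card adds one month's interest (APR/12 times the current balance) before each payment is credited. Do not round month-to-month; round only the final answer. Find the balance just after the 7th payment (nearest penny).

£8,938.60

Monthly rate r = 13%/12 = 1.08333% = 0.0108333.
Each month: B ← B·(1+r) − £523.51.
Month 1: interest £127.83; balance after payment £11,404.32.
Month 2: interest £123.55; balance after payment £11,004.36.
Month 3: interest £119.21; balance after payment £10,600.06.
Month 4: interest £114.83; balance after payment £10,191.39.
Month 5: interest £110.41; balance after payment £9,778.28.
Month 6: interest £105.93; balance after payment £9,360.71.
Month 7: interest £101.41; balance after payment £8,938.60.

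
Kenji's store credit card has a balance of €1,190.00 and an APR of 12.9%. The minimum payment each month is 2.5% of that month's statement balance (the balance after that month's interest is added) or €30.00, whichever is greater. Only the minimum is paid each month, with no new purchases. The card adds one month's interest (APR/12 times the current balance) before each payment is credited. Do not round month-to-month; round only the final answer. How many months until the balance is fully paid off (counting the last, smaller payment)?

52 months

Monthly rate r = 12.9%/12 = 1.075% = 0.01075.
While 2.5% of the post-interest balance exceeds €30.00, each month B ← (B·(1+r))·(1 − 0.025), i.e. B shrinks by the factor (1+r)·0.975 = 0.98548.
This holds for months 1–1. Entering month 2 the balance is €1,172.72; 2.5% of the post-interest balance is now below €30.00, so the flat €30.00 minimum applies from here.
From month 2 a fixed €30.00 at rate r clears €1,172.72 in 51 more payments. Total: 1 + 51 = 52 months.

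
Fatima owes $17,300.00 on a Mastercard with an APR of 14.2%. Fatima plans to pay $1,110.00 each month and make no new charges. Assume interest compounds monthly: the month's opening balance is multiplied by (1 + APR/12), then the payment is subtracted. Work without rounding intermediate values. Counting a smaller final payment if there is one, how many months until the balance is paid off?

18 months

Monthly rate r = 14.2%/12 = 1.18333% = 0.0118333.
Recurrence: B ← B·(1+r) − $1,110.00.
Month 1: interest $204.72; balance after payment $16,394.72.
Month 2: interest $194.00; balance after payment $15,478.72.
Closed form: n = −ln(1 − rB₀/P)/ln(1+r) = −ln(0.81557)/ln(1.01183) ≈ 17.330, so the balance reaches zero during payment 18.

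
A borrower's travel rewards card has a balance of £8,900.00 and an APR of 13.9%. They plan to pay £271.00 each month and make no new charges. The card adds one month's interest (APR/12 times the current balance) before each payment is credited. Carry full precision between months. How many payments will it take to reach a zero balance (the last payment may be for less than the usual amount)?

42 months

Monthly rate r = 13.9%/12 = 1.15833% = 0.0115833.
Recurrence: B ← B·(1+r) − £271.00.
Month 1: interest £103.09; balance after payment £8,732.09.
Month 2: interest £101.15; balance after payment £8,562.24.
Closed form: n = −ln(1 − rB₀/P)/ln(1+r) = −ln(0.61959)/ln(1.01158) ≈ 41.566, so the balance reaches zero during payment 42.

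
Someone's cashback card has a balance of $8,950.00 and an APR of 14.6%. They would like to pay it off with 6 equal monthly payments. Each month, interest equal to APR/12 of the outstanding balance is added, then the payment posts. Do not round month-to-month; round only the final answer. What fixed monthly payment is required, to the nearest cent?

$1,555.83

Monthly rate r = 14.6%/12 = 1.21667% = 0.0121667.
Level-payment amortization: P = B₀·r / (1 − (1+r)^(−n)) = 8950.00·0.0121667 / (1 − 1.01217^(−6)).
Denominator 1 − (1+r)^(−6) = 0.0699895777.
P = 108.892 / 0.0699895777 ≈ 1555.83.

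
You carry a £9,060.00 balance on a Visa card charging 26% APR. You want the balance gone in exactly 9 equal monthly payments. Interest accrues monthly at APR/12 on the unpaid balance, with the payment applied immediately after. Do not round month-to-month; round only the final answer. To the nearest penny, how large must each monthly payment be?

Monthly rate r = 26%/12 = 2.16667% = 0.0216667.
Level-payment amortization: P = B₀·r / (1 − (1+r)^(−n)) = 9060.00·0.0216667 / (1 − 1.02167^(−9)).
Denominator 1 − (1+r)^(−9) = 0.175450025.
P = 196.3 / 0.175450025 ≈ 1118.84.

£1,118.84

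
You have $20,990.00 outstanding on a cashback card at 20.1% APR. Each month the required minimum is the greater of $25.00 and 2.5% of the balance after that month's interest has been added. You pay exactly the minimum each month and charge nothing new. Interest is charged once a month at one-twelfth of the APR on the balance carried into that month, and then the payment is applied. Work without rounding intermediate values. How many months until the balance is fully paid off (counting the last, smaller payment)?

417 months

Monthly rate r = 20.1%/12 = 1.675% = 0.01675.
While 2.5% of the post-interest balance exceeds $25.00, each month B ← (B·(1+r))·(1 − 0.025), i.e. B shrinks by the factor (1+r)·0.975 = 0.99133.
This holds for months 1–352. Entering month 353 the balance is $979.56; 2.5% of the post-interest balance is now below $25.00, so the flat $25.00 minimum applies from here.
From month 353 a fixed $25.00 at rate r clears $979.56 in 65 more payments. Total: 352 + 65 = 417 months.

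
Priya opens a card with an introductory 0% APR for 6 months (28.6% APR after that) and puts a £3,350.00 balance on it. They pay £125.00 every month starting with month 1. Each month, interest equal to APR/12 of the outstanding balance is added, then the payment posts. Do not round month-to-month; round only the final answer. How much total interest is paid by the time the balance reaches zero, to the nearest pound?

£1,034

Promo months 1–6 at r₀ = 0%/12 = 0; months 7+ at r₁ = 28.6%/12 = 0.0238333.
After month 6 (no interest yet): B = £3,350.00 − 6·£125.00 = £2,600.00.
Then at r₁ with £125.00/mo: n₂ = −ln(1 − r₁·B/P)/ln(1+r₁) ≈ 29.07 → 30 more payments.
Total paid = 35·£125.00 + £8.54 = £4,383.54; interest = £4,383.54 − £3,350.00 = £1,033.54.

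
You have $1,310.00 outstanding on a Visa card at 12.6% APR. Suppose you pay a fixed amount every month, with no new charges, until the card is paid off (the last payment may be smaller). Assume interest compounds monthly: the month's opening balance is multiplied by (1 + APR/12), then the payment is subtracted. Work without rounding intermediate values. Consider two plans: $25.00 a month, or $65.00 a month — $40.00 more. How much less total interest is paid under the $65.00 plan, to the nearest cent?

$432.59

Monthly rate r = 12.6%/12 = 1.05% = 0.0105.
At $25.00/mo: n = ⌈−ln(1 − rB₀/P)/ln(1+r)⌉ = 77 payments (last $12.27); total interest = total paid − $1,310.00 = $602.27.
At $65.00/mo: 23 payments (last $49.68); total interest $169.68.
Interest saved = $602.27 − $169.68 = $432.59.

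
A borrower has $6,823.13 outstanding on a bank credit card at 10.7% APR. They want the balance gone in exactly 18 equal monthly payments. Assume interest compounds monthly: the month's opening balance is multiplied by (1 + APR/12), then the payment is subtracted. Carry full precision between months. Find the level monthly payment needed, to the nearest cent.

Monthly rate r = 10.7%/12 = 0.891667% = 0.00891667.
Level-payment amortization: P = B₀·r / (1 − (1+r)^(−n)) = 6823.13·0.00891667 / (1 − 1.00892^(−18)).
Denominator 1 − (1+r)^(−18) = 0.147676102.
P = 60.8396 / 0.147676102 ≈ 411.98.

$411.98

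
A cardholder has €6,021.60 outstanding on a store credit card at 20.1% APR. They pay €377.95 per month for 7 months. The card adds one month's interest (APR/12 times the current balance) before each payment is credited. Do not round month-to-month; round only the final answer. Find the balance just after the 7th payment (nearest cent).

€3,981.75

Monthly rate r = 20.1%/12 = 1.675% = 0.01675.
Each month: B ← B·(1+r) − €377.95.
Month 1: interest €100.86; balance after payment €5,744.51.
Month 2: interest €96.22; balance after payment €5,462.78.
Month 3: interest €91.50; balance after payment €5,176.33.
Month 4: interest €86.70; balance after payment €4,885.09.
Month 5: interest €81.83; balance after payment €4,588.96.
Month 6: interest €76.87; balance after payment €4,287.88.
Month 7: interest €71.82; balance after payment €3,981.75.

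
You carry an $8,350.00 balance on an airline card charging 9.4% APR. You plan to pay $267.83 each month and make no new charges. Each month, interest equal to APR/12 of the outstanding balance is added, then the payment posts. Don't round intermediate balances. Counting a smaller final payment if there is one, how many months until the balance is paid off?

Monthly rate r = 9.4%/12 = 0.783333% = 0.00783333.
Recurrence: B ← B·(1+r) − $267.83.
Month 1: interest $65.41; balance after payment $8,147.58.
Month 2: interest $63.82; balance after payment $7,943.57.
Closed form: n = −ln(1 − rB₀/P)/ln(1+r) = −ln(0.75578)/ln(1.00783) ≈ 35.884, so the balance reaches zero during payment 36.

36 payments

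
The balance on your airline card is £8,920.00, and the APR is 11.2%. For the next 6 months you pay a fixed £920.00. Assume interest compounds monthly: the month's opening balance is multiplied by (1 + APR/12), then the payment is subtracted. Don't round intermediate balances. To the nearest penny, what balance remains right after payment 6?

£3,780.91

Monthly rate r = 11.2%/12 = 0.933333% = 0.00933333.
Each month: B ← B·(1+r) − £920.00.
Month 1: interest £83.25; balance after payment £8,083.25.
Month 2: interest £75.44; balance after payment £7,238.70.
Month 3: interest £67.56; balance after payment £6,386.26.
Month 4: interest £59.61; balance after payment £5,525.86.
Month 5: interest £51.57; balance after payment £4,657.44.
Month 6: interest £43.47; balance after payment £3,780.91.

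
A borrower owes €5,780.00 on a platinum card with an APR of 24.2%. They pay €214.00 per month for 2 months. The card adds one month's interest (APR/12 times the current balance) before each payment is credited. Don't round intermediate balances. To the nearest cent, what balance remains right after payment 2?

Monthly rate r = 24.2%/12 = 2.01667% = 0.0201667.
Each month: B ← B·(1+r) − €214.00.
Month 1: interest €116.56; balance after payment €5,682.56.
Month 2: interest €114.60; balance after payment €5,583.16.

€5,583.16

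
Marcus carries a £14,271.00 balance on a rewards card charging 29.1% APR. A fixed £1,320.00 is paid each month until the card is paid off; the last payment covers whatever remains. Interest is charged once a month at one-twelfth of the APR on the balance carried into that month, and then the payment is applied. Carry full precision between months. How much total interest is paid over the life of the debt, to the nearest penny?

Monthly rate r = 29.1%/12 = 2.425% = 0.02425.
Payoff takes n = ⌈−ln(1 − rB₀/P)/ln(1+r)⌉ = ⌈12.690⌉ = 13 payments; the last is £913.57.
Total paid = 12·£1,320.00 + £913.57 = £16,753.57.
Total interest = total paid − principal = £16,753.57 − £14,271.00 = £2,482.57.

£2,482.57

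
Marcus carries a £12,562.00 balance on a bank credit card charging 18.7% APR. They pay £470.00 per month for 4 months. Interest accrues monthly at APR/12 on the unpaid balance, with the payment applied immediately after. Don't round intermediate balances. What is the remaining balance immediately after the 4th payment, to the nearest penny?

Monthly rate r = 18.7%/12 = 1.55833% = 0.0155833.
Each month: B ← B·(1+r) − £470.00.
Month 1: interest £195.76; balance after payment £12,287.76.
Month 2: interest £191.48; balance after payment £12,009.24.
Month 3: interest £187.14; balance after payment £11,726.39.
Month 4: interest £182.74; balance after payment £11,439.12.

£11,439.12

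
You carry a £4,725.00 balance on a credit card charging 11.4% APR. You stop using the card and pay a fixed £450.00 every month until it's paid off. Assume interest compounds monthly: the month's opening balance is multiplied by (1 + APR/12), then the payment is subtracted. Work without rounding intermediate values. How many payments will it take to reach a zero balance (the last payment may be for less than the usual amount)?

12 payments

Monthly rate r = 11.4%/12 = 0.95% = 0.0095.
Recurrence: B ← B·(1+r) − £450.00.
Month 1: interest £44.89; balance after payment £4,319.89.
Month 2: interest £41.04; balance after payment £3,910.93.
Closed form: n = −ln(1 − rB₀/P)/ln(1+r) = −ln(0.90025)/ln(1.0095) ≈ 11.114, so the balance reaches zero during payment 12.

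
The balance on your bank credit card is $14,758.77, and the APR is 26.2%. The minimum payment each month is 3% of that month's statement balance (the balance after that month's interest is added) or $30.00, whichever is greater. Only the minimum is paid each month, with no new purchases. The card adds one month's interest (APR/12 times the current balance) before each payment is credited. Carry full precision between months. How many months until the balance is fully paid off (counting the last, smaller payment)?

364 months

Monthly rate r = 26.2%/12 = 2.18333% = 0.0218333.
While 3% of the post-interest balance exceeds $30.00, each month B ← (B·(1+r))·(1 − 0.03), i.e. B shrinks by the factor (1+r)·0.97 = 0.99118.
This holds for months 1–307. Entering month 308 the balance is $971.97; 3% of the post-interest balance is now below $30.00, so the flat $30.00 minimum applies from here.
From month 308 a fixed $30.00 at rate r clears $971.97 in 57 more payments. Total: 307 + 57 = 364 months.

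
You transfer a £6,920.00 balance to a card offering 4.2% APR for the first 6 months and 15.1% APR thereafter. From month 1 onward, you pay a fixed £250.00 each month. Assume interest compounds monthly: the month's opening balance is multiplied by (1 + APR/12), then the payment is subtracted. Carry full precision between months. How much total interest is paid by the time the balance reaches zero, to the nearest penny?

Promo months 1–6 at r₀ = 4.2%/12 = 0.0035; months 7+ at r₁ = 15.1%/12 = 0.0125833.
After month 6: iterate B ← B·(1+r₀) − £250.00 for 6 months → £5,553.41.
Then at r₁ with £250.00/mo: n₂ = −ln(1 − r₁·B/P)/ln(1+r₁) ≈ 26.22 → 27 more payments.
Total paid = 32·£250.00 + £54.54 = £8,054.54; interest = £8,054.54 − £6,920.00 = £1,134.54.

£1,134.54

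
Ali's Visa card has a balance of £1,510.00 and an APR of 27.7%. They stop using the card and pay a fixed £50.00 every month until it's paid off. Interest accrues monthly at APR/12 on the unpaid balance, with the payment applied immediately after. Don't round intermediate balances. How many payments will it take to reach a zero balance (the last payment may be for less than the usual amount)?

Monthly rate r = 27.7%/12 = 2.30833% = 0.0230833.
Recurrence: B ← B·(1+r) − £50.00.
Month 1: interest £34.86; balance after payment £1,494.86.
Month 2: interest £34.51; balance after payment £1,479.36.
Closed form: n = −ln(1 − rB₀/P)/ln(1+r) = −ln(0.30288)/ln(1.02308) ≈ 52.338, so the balance reaches zero during payment 53.

53 months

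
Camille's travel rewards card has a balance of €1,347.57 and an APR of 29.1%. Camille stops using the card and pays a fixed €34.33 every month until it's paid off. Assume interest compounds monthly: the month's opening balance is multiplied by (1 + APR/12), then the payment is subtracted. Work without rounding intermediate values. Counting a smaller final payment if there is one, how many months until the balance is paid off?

Monthly rate r = 29.1%/12 = 2.425% = 0.02425.
Recurrence: B ← B·(1+r) − €34.33.
Month 1: interest €32.68; balance after payment €1,345.92.
Month 2: interest €32.64; balance after payment €1,344.23.
Closed form: n = −ln(1 − rB₀/P)/ln(1+r) = −ln(0.048105)/ln(1.02425) ≈ 126.640, so the balance reaches zero during payment 127.

127 payments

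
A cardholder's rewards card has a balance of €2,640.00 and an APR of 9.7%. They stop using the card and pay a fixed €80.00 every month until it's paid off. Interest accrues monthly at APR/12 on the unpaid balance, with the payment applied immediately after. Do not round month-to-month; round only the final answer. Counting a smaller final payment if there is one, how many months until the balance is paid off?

39 payments

Monthly rate r = 9.7%/12 = 0.808333% = 0.00808333.
Recurrence: B ← B·(1+r) − €80.00.
Month 1: interest €21.34; balance after payment €2,581.34.
Month 2: interest €20.87; balance after payment €2,522.21.
Closed form: n = −ln(1 − rB₀/P)/ln(1+r) = −ln(0.73325)/ln(1.00808) ≈ 38.539, so the balance reaches zero during payment 39.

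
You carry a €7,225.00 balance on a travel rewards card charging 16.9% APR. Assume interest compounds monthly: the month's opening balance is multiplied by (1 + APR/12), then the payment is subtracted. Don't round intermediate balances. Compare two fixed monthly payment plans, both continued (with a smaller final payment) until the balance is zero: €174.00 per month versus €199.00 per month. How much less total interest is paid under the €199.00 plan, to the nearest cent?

€746.83

Monthly rate r = 16.9%/12 = 1.40833% = 0.0140833.
At €174.00/mo: n = ⌈−ln(1 − rB₀/P)/ln(1+r)⌉ = 63 payments (last €147.92); total interest = total paid − €7,225.00 = €3,710.92.
At €199.00/mo: 52 payments (last €40.09); total interest €2,964.09.
Interest saved = €3,710.92 − €2,964.09 = €746.83.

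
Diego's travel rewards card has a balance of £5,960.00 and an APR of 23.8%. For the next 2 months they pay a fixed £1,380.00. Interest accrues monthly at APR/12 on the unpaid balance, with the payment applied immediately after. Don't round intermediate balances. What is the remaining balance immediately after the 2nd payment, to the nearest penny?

Monthly rate r = 23.8%/12 = 1.98333% = 0.0198333.
Each month: B ← B·(1+r) − £1,380.00.
Month 1: interest £118.21; balance after payment £4,698.21.
Month 2: interest £93.18; balance after payment £3,411.39.

£3,411.39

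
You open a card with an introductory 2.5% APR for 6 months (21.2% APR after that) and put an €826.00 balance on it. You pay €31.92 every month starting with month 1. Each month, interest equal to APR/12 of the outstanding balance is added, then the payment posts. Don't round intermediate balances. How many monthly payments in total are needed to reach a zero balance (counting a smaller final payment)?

Promo months 1–6 at r₀ = 2.5%/12 = 0.00208333; months 7+ at r₁ = 21.2%/12 = 0.0176667.
After month 6: iterate B ← B·(1+r₀) − €31.92 for 6 months → €643.86.
Then at r₁ with €31.92/mo: n₂ = −ln(1 − r₁·B/P)/ln(1+r₁) ≈ 25.16 → 26 more payments.

32 payments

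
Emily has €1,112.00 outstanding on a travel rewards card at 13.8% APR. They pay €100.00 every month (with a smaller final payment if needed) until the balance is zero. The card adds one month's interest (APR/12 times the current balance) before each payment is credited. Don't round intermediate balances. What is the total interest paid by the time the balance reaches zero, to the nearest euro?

Monthly rate r = 13.8%/12 = 1.15% = 0.0115.
Payoff takes n = ⌈−ln(1 − rB₀/P)/ln(1+r)⌉ = ⌈11.966⌉ = 12 payments; the last is €96.66.
Total paid = 11·€100.00 + €96.66 = €1,196.66.
Total interest = total paid − principal = €1,196.66 − €1,112.00 = €84.66.

€85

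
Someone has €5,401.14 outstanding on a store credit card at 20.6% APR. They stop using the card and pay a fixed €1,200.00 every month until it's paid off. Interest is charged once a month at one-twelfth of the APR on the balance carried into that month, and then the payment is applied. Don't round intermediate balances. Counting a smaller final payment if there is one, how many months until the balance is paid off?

Monthly rate r = 20.6%/12 = 1.71667% = 0.0171667.
Recurrence: B ← B·(1+r) − €1,200.00.
Month 1: interest €92.72; balance after payment €4,293.86.
Month 2: interest €73.71; balance after payment €3,167.57.
Month 3: interest €54.38; balance after payment €2,021.95.
Month 4: interest €34.71; balance after payment €856.66.
Month 5: interest €14.71; balance after payment €0.00.

5 payments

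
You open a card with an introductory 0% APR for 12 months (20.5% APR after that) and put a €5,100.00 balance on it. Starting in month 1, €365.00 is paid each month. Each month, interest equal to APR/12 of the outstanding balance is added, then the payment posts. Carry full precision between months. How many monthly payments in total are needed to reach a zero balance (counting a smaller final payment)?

Promo months 1–12 at r₀ = 0%/12 = 0; months 13+ at r₁ = 20.5%/12 = 0.0170833.
After month 12 (no interest yet): B = €5,100.00 − 12·€365.00 = €720.00.
Then at r₁ with €365.00/mo: n₂ = −ln(1 − r₁·B/P)/ln(1+r₁) ≈ 2.02 → 3 more payments.

15 payments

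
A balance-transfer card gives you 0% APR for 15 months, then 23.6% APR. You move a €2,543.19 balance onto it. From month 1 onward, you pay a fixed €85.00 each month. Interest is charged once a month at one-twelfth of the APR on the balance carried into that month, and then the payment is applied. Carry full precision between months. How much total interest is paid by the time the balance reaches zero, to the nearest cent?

€247.79

Promo months 1–15 at r₀ = 0%/12 = 0; months 16+ at r₁ = 23.6%/12 = 0.0196667.
After month 15 (no interest yet): B = €2,543.19 − 15·€85.00 = €1,268.19.
Then at r₁ with €85.00/mo: n₂ = −ln(1 − r₁·B/P)/ln(1+r₁) ≈ 17.83 → 18 more payments.
Total paid = 32·€85.00 + €70.98 = €2,790.98; interest = €2,790.98 − €2,543.19 = €247.79.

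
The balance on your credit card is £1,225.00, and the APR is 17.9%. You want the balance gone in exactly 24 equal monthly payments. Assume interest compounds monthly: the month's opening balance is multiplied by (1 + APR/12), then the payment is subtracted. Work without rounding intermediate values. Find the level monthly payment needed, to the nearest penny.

Monthly rate r = 17.9%/12 = 1.49167% = 0.0149167.
Level-payment amortization: P = B₀·r / (1 − (1+r)^(−n)) = 1225.00·0.0149167 / (1 − 1.01492^(−24)).
Denominator 1 − (1+r)^(−24) = 0.299076253.
P = 18.2729 / 0.299076253 ≈ 61.10.

£61.10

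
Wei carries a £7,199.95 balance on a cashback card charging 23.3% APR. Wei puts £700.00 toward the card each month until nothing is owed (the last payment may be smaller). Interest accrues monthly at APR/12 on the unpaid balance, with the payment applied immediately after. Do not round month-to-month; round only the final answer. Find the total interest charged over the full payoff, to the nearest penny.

Monthly rate r = 23.3%/12 = 1.94167% = 0.0194167.
Payoff takes n = ⌈−ln(1 − rB₀/P)/ln(1+r)⌉ = ⌈11.585⌉ = 12 payments; the last is £411.08.
Total paid = 11·£700.00 + £411.08 = £8,111.08.
Total interest = total paid − principal = £8,111.08 − £7,199.95 = £911.13.

£911.13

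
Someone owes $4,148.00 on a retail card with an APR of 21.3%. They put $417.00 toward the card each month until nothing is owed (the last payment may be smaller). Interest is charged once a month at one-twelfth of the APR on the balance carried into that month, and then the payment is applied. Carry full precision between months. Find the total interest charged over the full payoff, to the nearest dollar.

$456

Monthly rate r = 21.3%/12 = 1.775% = 0.01775.
Payoff takes n = ⌈−ln(1 − rB₀/P)/ln(1+r)⌉ = ⌈11.042⌉ = 12 payments; the last is $17.48.
Total paid = 11·$417.00 + $17.48 = $4,604.48.
Total interest = total paid − principal = $4,604.48 − $4,148.00 = $456.48.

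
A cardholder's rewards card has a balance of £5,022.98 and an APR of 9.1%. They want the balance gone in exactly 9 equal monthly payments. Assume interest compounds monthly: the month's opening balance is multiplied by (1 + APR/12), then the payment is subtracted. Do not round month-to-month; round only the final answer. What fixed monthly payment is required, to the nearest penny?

£579.48

Monthly rate r = 9.1%/12 = 0.758333% = 0.00758333.
Level-payment amortization: P = B₀·r / (1 − (1+r)^(−n)) = 5022.98·0.00758333 / (1 − 1.00758^(−9)).
Denominator 1 − (1+r)^(−9) = 0.0657325378.
P = 38.0909 / 0.0657325378 ≈ 579.48.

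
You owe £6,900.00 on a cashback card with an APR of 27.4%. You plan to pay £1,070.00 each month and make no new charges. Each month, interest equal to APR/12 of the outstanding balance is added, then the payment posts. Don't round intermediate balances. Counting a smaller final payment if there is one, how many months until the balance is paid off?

Monthly rate r = 27.4%/12 = 2.28333% = 0.0228333.
Recurrence: B ← B·(1+r) − £1,070.00.
Month 1: interest £157.55; balance after payment £5,987.55.
Month 2: interest £136.72; balance after payment £5,054.27.
Closed form: n = −ln(1 − rB₀/P)/ln(1+r) = −ln(0.85276)/ln(1.02283) ≈ 7.055, so the balance reaches zero during payment 8.

8 payments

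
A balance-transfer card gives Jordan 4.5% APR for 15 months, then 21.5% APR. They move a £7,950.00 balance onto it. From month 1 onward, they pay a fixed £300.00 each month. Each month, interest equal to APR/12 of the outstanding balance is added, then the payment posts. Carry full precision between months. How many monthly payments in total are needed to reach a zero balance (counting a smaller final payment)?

Promo months 1–15 at r₀ = 4.5%/12 = 0.00375; months 16+ at r₁ = 21.5%/12 = 0.0179167.
After month 15: iterate B ← B·(1+r₀) − £300.00 for 15 months → £3,789.05.
Then at r₁ with £300.00/mo: n₂ = −ln(1 − r₁·B/P)/ln(1+r₁) ≈ 14.45 → 15 more payments.

30 payments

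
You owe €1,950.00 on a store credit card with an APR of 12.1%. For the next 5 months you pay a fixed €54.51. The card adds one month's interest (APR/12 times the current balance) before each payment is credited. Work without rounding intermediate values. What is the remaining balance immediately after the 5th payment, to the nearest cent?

Monthly rate r = 12.1%/12 = 1.00833% = 0.0100833.
Each month: B ← B·(1+r) − €54.51.
Month 1: interest €19.66; balance after payment €1,915.15.
Month 2: interest €19.31; balance after payment €1,879.95.
Month 3: interest €18.96; balance after payment €1,844.40.
Month 4: interest €18.60; balance after payment €1,808.49.
Month 5: interest €18.24; balance after payment €1,772.21.

€1,772.21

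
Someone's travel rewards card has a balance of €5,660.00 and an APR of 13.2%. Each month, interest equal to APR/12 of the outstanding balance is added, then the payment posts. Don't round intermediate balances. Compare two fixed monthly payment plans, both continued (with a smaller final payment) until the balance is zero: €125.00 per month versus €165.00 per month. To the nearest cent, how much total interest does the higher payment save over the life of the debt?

Monthly rate r = 13.2%/12 = 1.1% = 0.011.
At €125.00/mo: n = ⌈−ln(1 − rB₀/P)/ln(1+r)⌉ = 64 payments (last €1.13); total interest = total paid − €5,660.00 = €2,216.13.
At €165.00/mo: 44 payments (last €50.36); total interest €1,485.36.
Interest saved = €2,216.13 − €1,485.36 = €730.77.

€730.77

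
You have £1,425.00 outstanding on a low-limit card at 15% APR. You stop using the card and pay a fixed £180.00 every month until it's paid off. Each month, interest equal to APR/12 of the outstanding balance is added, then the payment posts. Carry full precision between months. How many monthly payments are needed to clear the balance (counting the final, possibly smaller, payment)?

Monthly rate r = 15%/12 = 1.25% = 0.0125.
Recurrence: B ← B·(1+r) − £180.00.
Month 1: interest £17.81; balance after payment £1,262.81.
Month 2: interest £15.79; balance after payment £1,098.60.
Closed form: n = −ln(1 − rB₀/P)/ln(1+r) = −ln(0.90104)/ln(1.0125) ≈ 8.388, so the balance reaches zero during payment 9.

9 months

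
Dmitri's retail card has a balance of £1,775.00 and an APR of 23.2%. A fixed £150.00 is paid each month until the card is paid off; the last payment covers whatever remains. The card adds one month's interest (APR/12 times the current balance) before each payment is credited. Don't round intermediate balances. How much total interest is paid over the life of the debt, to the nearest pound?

Monthly rate r = 23.2%/12 = 1.93333% = 0.0193333.
Payoff takes n = ⌈−ln(1 − rB₀/P)/ln(1+r)⌉ = ⌈13.566⌉ = 14 payments; the last is £85.30.
Total paid = 13·£150.00 + £85.30 = £2,035.30.
Total interest = total paid − principal = £2,035.30 − £1,775.00 = £260.30.

£260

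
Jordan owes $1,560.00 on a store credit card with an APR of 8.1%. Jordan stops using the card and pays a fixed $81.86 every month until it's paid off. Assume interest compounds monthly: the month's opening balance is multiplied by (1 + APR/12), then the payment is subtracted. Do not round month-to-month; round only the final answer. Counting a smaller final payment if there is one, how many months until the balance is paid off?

21 payments

Monthly rate r = 8.1%/12 = 0.675% = 0.00675.
Recurrence: B ← B·(1+r) − $81.86.
Month 1: interest $10.53; balance after payment $1,488.67.
Month 2: interest $10.05; balance after payment $1,416.86.
Closed form: n = −ln(1 − rB₀/P)/ln(1+r) = −ln(0.87137)/ln(1.00675) ≈ 20.468, so the balance reaches zero during payment 21.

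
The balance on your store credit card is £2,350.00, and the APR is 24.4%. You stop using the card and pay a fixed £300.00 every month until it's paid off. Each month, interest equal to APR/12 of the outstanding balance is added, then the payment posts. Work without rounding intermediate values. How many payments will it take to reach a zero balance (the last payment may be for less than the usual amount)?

Monthly rate r = 24.4%/12 = 2.03333% = 0.0203333.
Recurrence: B ← B·(1+r) − £300.00.
Month 1: interest £47.78; balance after payment £2,097.78.
Month 2: interest £42.65; balance after payment £1,840.44.
Closed form: n = −ln(1 − rB₀/P)/ln(1+r) = −ln(0.84072)/ln(1.02033) ≈ 8.619, so the balance reaches zero during payment 9.

9 payments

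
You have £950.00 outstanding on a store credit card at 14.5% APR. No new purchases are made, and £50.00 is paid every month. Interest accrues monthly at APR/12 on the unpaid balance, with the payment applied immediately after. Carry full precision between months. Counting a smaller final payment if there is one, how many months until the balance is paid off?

Monthly rate r = 14.5%/12 = 1.20833% = 0.0120833.
Recurrence: B ← B·(1+r) − £50.00.
Month 1: interest £11.48; balance after payment £911.48.
Month 2: interest £11.01; balance after payment £872.49.
Closed form: n = −ln(1 − rB₀/P)/ln(1+r) = −ln(0.77042)/ln(1.01208) ≈ 21.716, so the balance reaches zero during payment 22.

22 months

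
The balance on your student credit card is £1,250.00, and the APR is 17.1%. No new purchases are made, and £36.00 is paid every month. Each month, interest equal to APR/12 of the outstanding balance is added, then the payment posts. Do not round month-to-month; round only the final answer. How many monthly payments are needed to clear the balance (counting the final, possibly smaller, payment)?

Monthly rate r = 17.1%/12 = 1.425% = 0.01425.
Recurrence: B ← B·(1+r) − £36.00.
Month 1: interest £17.81; balance after payment £1,231.81.
Month 2: interest £17.55; balance after payment £1,213.37.
Closed form: n = −ln(1 − rB₀/P)/ln(1+r) = −ln(0.50521)/ln(1.01425) ≈ 48.255, so the balance reaches zero during payment 49.

49 months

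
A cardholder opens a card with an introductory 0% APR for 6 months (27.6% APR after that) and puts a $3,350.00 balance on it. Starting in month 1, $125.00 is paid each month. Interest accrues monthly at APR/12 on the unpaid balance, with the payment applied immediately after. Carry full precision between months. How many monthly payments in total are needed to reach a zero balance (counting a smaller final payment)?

Promo months 1–6 at r₀ = 0%/12 = 0; months 7+ at r₁ = 27.6%/12 = 0.023.
After month 6 (no interest yet): B = $3,350.00 − 6·$125.00 = $2,600.00.
Then at r₁ with $125.00/mo: n₂ = −ln(1 − r₁·B/P)/ln(1+r₁) ≈ 28.62 → 29 more payments.

35 months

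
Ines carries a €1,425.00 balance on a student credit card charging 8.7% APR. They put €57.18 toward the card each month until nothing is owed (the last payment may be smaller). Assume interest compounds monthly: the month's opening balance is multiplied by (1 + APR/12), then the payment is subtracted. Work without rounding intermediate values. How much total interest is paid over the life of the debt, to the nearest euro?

Monthly rate r = 8.7%/12 = 0.725% = 0.00725.
Payoff takes n = ⌈−ln(1 − rB₀/P)/ln(1+r)⌉ = ⌈27.586⌉ = 28 payments; the last is €33.58.
Total paid = 27·€57.18 + €33.58 = €1,577.44.
Total interest = total paid − principal = €1,577.44 − €1,425.00 = €152.44.

€152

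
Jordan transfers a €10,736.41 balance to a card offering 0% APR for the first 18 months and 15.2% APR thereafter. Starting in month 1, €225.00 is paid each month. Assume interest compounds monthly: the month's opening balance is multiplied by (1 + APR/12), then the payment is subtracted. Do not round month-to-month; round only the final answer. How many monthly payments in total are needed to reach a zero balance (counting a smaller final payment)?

Promo months 1–18 at r₀ = 0%/12 = 0; months 19+ at r₁ = 15.2%/12 = 0.0126667.
After month 18 (no interest yet): B = €10,736.41 − 18·€225.00 = €6,686.41.
Then at r₁ with €225.00/mo: n₂ = −ln(1 − r₁·B/P)/ln(1+r₁) ≈ 37.52 → 38 more payments.

56 months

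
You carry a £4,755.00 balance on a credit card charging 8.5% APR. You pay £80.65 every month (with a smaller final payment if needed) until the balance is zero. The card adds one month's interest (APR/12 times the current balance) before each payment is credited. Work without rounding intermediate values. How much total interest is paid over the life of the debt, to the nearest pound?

Monthly rate r = 8.5%/12 = 0.708333% = 0.00708333.
Payoff takes n = ⌈−ln(1 − rB₀/P)/ln(1+r)⌉ = ⌈76.595⌉ = 77 payments; the last is £48.07.
Total paid = 76·£80.65 + £48.07 = £6,177.47.
Total interest = total paid − principal = £6,177.47 − £4,755.00 = £1,422.47.

£1,422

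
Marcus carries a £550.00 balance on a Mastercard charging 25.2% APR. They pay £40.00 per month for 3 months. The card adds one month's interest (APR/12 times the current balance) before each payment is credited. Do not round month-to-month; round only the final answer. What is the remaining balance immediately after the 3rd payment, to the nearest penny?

Monthly rate r = 25.2%/12 = 2.1% = 0.021.
Each month: B ← B·(1+r) − £40.00.
Month 1: interest £11.55; balance after payment £521.55.
Month 2: interest £10.95; balance after payment £492.50.
Month 3: interest £10.34; balance after payment £462.85.

£462.85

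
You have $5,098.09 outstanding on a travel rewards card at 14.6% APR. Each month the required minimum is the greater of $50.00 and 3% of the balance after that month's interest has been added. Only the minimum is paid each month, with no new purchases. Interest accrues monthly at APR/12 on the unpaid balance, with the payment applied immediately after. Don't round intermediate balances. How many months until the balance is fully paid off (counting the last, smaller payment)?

Monthly rate r = 14.6%/12 = 1.21667% = 0.0121667.
While 3% of the post-interest balance exceeds $50.00, each month B ← (B·(1+r))·(1 − 0.03), i.e. B shrinks by the factor (1+r)·0.97 = 0.9818.
This holds for months 1–62. Entering month 63 the balance is $1,632.60; 3% of the post-interest balance is now below $50.00, so the flat $50.00 minimum applies from here.
From month 63 a fixed $50.00 at rate r clears $1,632.60 in 42 more payments. Total: 62 + 42 = 104 months.

104 months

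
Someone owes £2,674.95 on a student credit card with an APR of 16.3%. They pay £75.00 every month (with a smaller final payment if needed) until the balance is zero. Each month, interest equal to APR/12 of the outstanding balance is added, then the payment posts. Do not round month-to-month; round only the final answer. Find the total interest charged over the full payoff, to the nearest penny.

Monthly rate r = 16.3%/12 = 1.35833% = 0.0135833.
Payoff takes n = ⌈−ln(1 − rB₀/P)/ln(1+r)⌉ = ⌈49.107⌉ = 50 payments; the last is £8.07.
Total paid = 49·£75.00 + £8.07 = £3,683.07.
Total interest = total paid − principal = £3,683.07 − £2,674.95 = £1,008.12.

£1,008.12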